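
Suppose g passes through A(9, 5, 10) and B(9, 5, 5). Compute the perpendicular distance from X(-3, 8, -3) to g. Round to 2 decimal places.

A direction vector for g is B − A = (0, 0, -5).
Taking (9, 5, 10) on g with direction v = (0, 0, -5): w = X − (9, 5, 10) = (-12, 3, -13), and w × v = (-15, -60, 0).
Distance = |w × v| / |v| = √3825 / √25 ≈ 12.37.

12.37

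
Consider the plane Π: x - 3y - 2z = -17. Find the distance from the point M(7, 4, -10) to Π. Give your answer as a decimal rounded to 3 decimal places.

8.552

n·M − d = (1)·(7) + (-3)·(4) + (-2)·(-10) − (-17) = 32; |n| = √14.
Distance = |32| / √14 = 32/√14 ≈ 8.552.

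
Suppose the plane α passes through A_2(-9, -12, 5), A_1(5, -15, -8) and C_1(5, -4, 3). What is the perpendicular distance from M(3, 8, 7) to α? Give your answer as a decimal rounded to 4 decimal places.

A_2A_1 = (14, -3, -13), A_2C_1 = (14, 8, -2); a normal to α is A_2A_1 × A_2C_1 = (110, -154, 154).
Using A_2: α has equation 110x - 154y + 154z = 1628.
n·M − d = (110)·(3) + (-154)·(8) + (154)·(7) − 1628 = -1452; |n| = √59532.
Distance = |-1452| / √59532 = 1452/√59532 ≈ 5.9510.

5.9510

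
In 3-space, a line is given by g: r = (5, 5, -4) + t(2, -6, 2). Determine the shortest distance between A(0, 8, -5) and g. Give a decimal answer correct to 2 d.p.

Taking (5, 5, -4) on g with direction v = (2, -6, 2): w = A − (5, 5, -4) = (-5, 3, -1), and w × v = (0, 8, 24).
Distance = |w × v| / |v| = √640 / √44 ≈ 3.81.

3.81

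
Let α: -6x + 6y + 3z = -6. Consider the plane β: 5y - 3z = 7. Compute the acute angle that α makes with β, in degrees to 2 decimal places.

cos θ = |n₁·n₂| / (|n₁||n₂|) = |21| / (√81 · √34).
θ = arccos(0.40016) ≈ 66.41°.

66.41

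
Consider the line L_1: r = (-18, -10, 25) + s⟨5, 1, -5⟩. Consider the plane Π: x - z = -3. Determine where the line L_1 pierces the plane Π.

(2, -6, 5)

Substitute r = (-18, -10, 25) + t(5, 1, -5) into the plane: -43 + 10t = -3, so t = 4.
Intersection: (-18, -10, 25) + 4·(5, 1, -5) = (2, -6, 5).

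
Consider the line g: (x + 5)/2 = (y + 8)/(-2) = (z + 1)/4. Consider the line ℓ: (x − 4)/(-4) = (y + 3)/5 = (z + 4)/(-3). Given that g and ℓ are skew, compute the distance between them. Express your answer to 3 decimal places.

g has direction (2, -2, 4) through (-5, -8, -1).
ℓ has direction (-4, 5, -3) through (4, -3, -4).
Common perpendicular direction n = (2, -2, 4) × (-4, 5, -3) = (-14, -10, 2).
With w = (4, -3, -4) − (-5, -8, -1) = (9, 5, -3), w · n = -182.
Distance = |w · n| / |n| = |-182| / √300 ≈ 10.508.

10.508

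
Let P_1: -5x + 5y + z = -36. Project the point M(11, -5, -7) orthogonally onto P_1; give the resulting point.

Foot = M − λn with λ = (n·M − d)/|n|² = (-87 − (-36))/51 = -1.
Foot = (11, -5, -7) − (-1)·(-5, 5, 1) = (6, 0, -6).

(6, 0, -6)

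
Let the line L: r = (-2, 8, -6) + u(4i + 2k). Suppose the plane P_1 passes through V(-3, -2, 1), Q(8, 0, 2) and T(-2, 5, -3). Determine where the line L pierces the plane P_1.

(2, 8, -4)

VQ = (11, 2, 1), VT = (1, 7, -4); a normal to P_1 is VQ × VT = (-15, 45, 75).
Using V: P_1 has equation -15x + 45y + 75z = 30.
Substitute r = (-2, 8, -6) + t(4, 0, 2) into the plane: -60 + 90t = 30, so t = 1.
Intersection: (-2, 8, -6) + 1·(4, 0, 2) = (2, 8, -4).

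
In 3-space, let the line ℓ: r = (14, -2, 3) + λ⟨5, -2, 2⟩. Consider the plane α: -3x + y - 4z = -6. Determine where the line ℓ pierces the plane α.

Substitute r = (14, -2, 3) + t(5, -2, 2) into the plane: -56 + (-25)t = -6, so t = -2.
Intersection: (14, -2, 3) + (-2)·(5, -2, 2) = (4, 2, -1).

(4, 2, -1)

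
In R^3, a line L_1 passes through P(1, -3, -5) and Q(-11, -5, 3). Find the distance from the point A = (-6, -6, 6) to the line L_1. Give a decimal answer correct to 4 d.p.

5.4357

A direction vector for L_1 is Q − P = (-12, -2, 8).
Taking (1, -3, -5) on L_1 with direction v = (-12, -2, 8): w = A − (1, -3, -5) = (-7, -3, 11), and w × v = (-2, -76, -22).
Distance = |w × v| / |v| = √6264 / √212 ≈ 5.4357.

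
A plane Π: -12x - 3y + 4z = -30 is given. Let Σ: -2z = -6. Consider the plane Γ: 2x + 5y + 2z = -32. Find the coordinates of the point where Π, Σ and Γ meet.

Solving the 3×3 linear system -12x - 3y + 4z = -30, -2z = -6, 2x + 5y + 2z = -32 (e.g. by elimination or Cramer's rule, determinant = -108) gives (6, -10, 3).

(6, -10, 3)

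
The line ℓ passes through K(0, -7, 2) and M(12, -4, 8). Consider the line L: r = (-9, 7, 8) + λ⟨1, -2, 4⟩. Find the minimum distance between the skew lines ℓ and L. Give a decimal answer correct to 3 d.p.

17.437

A direction vector for ℓ is M − K = (12, 3, 6).
Common perpendicular direction n = (12, 3, 6) × (1, -2, 4) = (24, -42, -27).
With w = (-9, 7, 8) − (0, -7, 2) = (-9, 14, 6), w · n = -966.
Distance = |w · n| / |n| = |-966| / √3069 ≈ 17.437.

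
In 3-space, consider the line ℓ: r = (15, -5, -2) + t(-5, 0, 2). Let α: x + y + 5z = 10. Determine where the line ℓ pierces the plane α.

Substitute r = (15, -5, -2) + t(-5, 0, 2) into the plane: 0 + 5t = 10, so t = 2.
Intersection: (15, -5, -2) + 2·(-5, 0, 2) = (5, -5, 2).

(5, -5, 2)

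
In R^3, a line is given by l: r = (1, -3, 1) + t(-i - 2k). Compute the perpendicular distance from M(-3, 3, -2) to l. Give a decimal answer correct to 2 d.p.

6.40

Taking (1, -3, 1) on l with direction v = (-1, 0, -2): w = M − (1, -3, 1) = (-4, 6, -3), and w × v = (-12, -5, 6).
Distance = |w × v| / |v| = √205 / √5 ≈ 6.40.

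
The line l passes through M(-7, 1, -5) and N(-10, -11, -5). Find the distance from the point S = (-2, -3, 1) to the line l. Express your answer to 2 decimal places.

A direction vector for l is N − M = (-3, -12, 0).
Taking (-7, 1, -5) on l with direction v = (-3, -12, 0): w = S − (-7, 1, -5) = (5, -4, 6), and w × v = (72, -18, -72).
Distance = |w × v| / |v| = √10692 / √153 ≈ 8.36.

8.36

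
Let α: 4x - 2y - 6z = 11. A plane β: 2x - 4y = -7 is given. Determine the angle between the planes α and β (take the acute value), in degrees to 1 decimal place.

cos θ = |n₁·n₂| / (|n₁||n₂|) = |16| / (√56 · √20).
θ = arccos(0.47809) ≈ 61.4°.

61.4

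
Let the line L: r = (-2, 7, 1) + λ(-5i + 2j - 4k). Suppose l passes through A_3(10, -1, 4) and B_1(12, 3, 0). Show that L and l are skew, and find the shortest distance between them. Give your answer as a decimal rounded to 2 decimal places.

6.57

A direction vector for l is B_1 − A_3 = (2, 4, -4).
Common perpendicular direction n = (-5, 2, -4) × (2, 4, -4) = (8, -28, -24).
With w = (10, -1, 4) − (-2, 7, 1) = (12, -8, 3), w · n = 248.
Since n ≠ 0 the lines are not parallel, and w · n = 248 ≠ 0 so they do not intersect; hence they are skew.
Distance = |w · n| / |n| = |248| / √1424 ≈ 6.57.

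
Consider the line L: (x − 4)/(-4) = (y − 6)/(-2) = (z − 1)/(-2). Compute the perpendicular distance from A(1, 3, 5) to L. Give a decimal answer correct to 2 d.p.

5.46

L has direction (-4, -2, -2) through (4, 6, 1).
Taking (4, 6, 1) on L with direction v = (-4, -2, -2): w = A − (4, 6, 1) = (-3, -3, 4), and w × v = (14, -22, -6).
Distance = |w × v| / |v| = √716 / √24 ≈ 5.46.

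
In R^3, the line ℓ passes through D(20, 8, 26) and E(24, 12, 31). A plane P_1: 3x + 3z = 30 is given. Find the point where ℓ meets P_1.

(4, -8, 6)

A direction vector for ℓ is E − D = (4, 4, 5).
Substitute r = (20, 8, 26) + t(4, 4, 5) into the plane: 138 + 27t = 30, so t = -4.
Intersection: (20, 8, 26) + (-4)·(4, 4, 5) = (4, -8, 6).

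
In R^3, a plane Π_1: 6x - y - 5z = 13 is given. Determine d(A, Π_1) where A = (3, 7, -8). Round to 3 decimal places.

n·A − d = (6)·(3) + (-1)·(7) + (-5)·(-8) − 13 = 38; |n| = √62.
Distance = |38| / √62 = 38/√62 ≈ 4.826.

4.826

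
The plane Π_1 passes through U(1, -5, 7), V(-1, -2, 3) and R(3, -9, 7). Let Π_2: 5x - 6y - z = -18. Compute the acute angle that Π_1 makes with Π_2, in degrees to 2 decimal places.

UV = (-2, 3, -4), UR = (2, -4, 0); a normal to Π_1 is UV × UR = (-16, -8, 2).
Using U: Π_1 has equation -16x - 8y + 2z = 38.
cos θ = |n₁·n₂| / (|n₁||n₂|) = |-34| / (√324 · √62).
θ = arccos(0.23989) ≈ 76.12°.

76.12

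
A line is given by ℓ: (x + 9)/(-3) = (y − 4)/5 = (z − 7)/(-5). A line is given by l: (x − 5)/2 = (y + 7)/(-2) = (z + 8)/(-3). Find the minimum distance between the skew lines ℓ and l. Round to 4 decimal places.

ℓ has direction (-3, 5, -5) through (-9, 4, 7).
l has direction (2, -2, -3) through (5, -7, -8).
Common perpendicular direction n = (-3, 5, -5) × (2, -2, -3) = (-25, -19, -4).
With w = (5, -7, -8) − (-9, 4, 7) = (14, -11, -15), w · n = -81.
Distance = |w · n| / |n| = |-81| / √1002 ≈ 2.5589.

2.5589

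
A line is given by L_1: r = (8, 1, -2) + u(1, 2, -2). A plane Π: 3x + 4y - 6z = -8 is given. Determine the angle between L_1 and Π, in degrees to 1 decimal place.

sin θ = |n·v| / (|n||v|) = |23| / (√61 · √9) = 0.98162.
θ ≈ 79.0°.

79.0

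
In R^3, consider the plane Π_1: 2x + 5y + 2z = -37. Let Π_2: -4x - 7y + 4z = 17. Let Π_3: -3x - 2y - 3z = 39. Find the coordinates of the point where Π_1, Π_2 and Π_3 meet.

(-5, -3, -6)

Solving the 3×3 linear system 2x + 5y + 2z = -37, -4x - 7y + 4z = 17, -3x - 2y - 3z = 39 (e.g. by elimination or Cramer's rule, determinant = -88) gives (-5, -3, -6).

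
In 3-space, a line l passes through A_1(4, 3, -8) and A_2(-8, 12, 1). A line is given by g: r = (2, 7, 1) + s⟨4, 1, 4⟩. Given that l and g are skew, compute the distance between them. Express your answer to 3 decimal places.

1.493

A direction vector for l is A_2 − A_1 = (-12, 9, 9).
Common perpendicular direction n = (-12, 9, 9) × (4, 1, 4) = (27, 84, -48).
With w = (2, 7, 1) − (4, 3, -8) = (-2, 4, 9), w · n = -150.
Distance = |w · n| / |n| = |-150| / √10089 ≈ 1.493.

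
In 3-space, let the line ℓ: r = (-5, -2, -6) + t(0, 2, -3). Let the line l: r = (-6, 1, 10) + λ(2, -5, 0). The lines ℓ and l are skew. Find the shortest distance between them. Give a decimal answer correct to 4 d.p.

Common perpendicular direction n = (0, 2, -3) × (2, -5, 0) = (-15, -6, -4).
With w = (-6, 1, 10) − (-5, -2, -6) = (-1, 3, 16), w · n = -67.
Distance = |w · n| / |n| = |-67| / √277 ≈ 4.0256.

4.0256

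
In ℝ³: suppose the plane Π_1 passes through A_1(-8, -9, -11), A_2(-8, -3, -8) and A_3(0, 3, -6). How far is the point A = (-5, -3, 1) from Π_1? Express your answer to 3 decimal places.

A_1A_2 = (0, 6, 3), A_1A_3 = (8, 12, 5); a normal to Π_1 is A_1A_2 × A_1A_3 = (-6, 24, -48).
Using A_1: Π_1 has equation -6x + 24y - 48z = 360.
n·A − d = (-6)·(-5) + (24)·(-3) + (-48)·(1) − 360 = -450; |n| = √2916.
Distance = |-450| / √2916 = 450/√2916 ≈ 8.333.

8.333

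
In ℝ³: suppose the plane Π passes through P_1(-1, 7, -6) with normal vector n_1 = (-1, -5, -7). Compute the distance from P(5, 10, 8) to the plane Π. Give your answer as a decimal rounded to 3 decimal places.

13.741

Π: n_1·r = n_1·P_1 gives -x - 5y - 7z = 8.
n·P − d = (-1)·(5) + (-5)·(10) + (-7)·(8) − 8 = -119; |n| = √75.
Distance = |-119| / √75 = 119/√75 ≈ 13.741.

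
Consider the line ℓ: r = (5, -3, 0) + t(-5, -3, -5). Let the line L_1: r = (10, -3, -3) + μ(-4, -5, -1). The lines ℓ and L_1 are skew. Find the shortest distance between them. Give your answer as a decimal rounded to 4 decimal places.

5.0285

Common perpendicular direction n = (-5, -3, -5) × (-4, -5, -1) = (-22, 15, 13).
With w = (10, -3, -3) − (5, -3, 0) = (5, 0, -3), w · n = -149.
Distance = |w · n| / |n| = |-149| / √878 ≈ 5.0285.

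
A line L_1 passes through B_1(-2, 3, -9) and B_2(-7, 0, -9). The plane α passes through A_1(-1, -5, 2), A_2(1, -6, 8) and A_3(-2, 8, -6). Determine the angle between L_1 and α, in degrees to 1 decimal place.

A direction vector for L_1 is B_2 − B_1 = (-5, -3, 0).
A_1A_2 = (2, -1, 6), A_1A_3 = (-1, 13, -8); a normal to α is A_1A_2 × A_1A_3 = (-70, 10, 25).
Using A_1: α has equation -70x + 10y + 25z = 70.
sin θ = |n·v| / (|n||v|) = |320| / (√5625 · √34) = 0.73173.
θ ≈ 47.0°.

47.0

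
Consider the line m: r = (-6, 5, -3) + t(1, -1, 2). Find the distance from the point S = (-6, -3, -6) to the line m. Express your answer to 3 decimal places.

8.505

Taking (-6, 5, -3) on m with direction v = (1, -1, 2): w = S − (-6, 5, -3) = (0, -8, -3), and w × v = (-19, -3, 8).
Distance = |w × v| / |v| = √434 / √6 ≈ 8.505.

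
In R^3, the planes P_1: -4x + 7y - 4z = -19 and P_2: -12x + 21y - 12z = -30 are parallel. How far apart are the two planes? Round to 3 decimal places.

1.000

Rescale P_2 by 1/3: -4x + 7y - 4z = -10. Then distance = |-19 − (-10)| / √81 ≈ 1.000.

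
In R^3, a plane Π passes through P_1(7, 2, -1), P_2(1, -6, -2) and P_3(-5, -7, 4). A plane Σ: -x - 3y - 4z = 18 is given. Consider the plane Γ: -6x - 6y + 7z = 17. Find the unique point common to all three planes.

(1, -5, -1)

P_1P_2 = (-6, -8, -1), P_1P_3 = (-12, -9, 5); a normal to Π is P_1P_2 × P_1P_3 = (-49, 42, -42).
Using P_1: Π has equation -49x + 42y - 42z = -217.
Solving the 3×3 linear system -49x + 42y - 42z = -217, -x - 3y - 4z = 18, -6x - 6y + 7z = 17 (e.g. by elimination or Cramer's rule, determinant = 4011) gives (1, -5, -1).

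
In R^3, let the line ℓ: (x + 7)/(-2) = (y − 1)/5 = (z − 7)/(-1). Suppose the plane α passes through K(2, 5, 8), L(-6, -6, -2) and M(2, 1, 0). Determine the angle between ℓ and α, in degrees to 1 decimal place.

ℓ has direction (-2, 5, -1) through (-7, 1, 7).
KL = (-8, -11, -10), KM = (0, -4, -8); a normal to α is KL × KM = (48, -64, 32).
Using K: α has equation 48x - 64y + 32z = 32.
sin θ = |n·v| / (|n||v|) = |-448| / (√7424 · √30) = 0.94929.
θ ≈ 71.7°.

71.7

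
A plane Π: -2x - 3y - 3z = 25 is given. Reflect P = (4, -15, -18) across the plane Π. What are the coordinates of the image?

λ = (n·P − d)/|n|² = (91 − 25)/22 = 3.
Reflection = P − 2λn = (4, -15, -18) − 6·(-2, -3, -3) = (16, 3, 0).

(16, 3, 0)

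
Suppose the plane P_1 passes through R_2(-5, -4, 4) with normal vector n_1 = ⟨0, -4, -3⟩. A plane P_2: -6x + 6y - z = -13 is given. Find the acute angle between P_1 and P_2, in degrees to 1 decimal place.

P_1: n_1·r = n_1·R_2 gives -4y - 3z = 4.
cos θ = |n₁·n₂| / (|n₁||n₂|) = |-21| / (√25 · √73).
θ = arccos(0.49157) ≈ 60.6°.

60.6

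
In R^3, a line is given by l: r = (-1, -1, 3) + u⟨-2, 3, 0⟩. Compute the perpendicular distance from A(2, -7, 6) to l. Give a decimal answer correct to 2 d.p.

3.11

Taking (-1, -1, 3) on l with direction v = (-2, 3, 0): w = A − (-1, -1, 3) = (3, -6, 3), and w × v = (-9, -6, -3).
Distance = |w × v| / |v| = √126 / √13 ≈ 3.11.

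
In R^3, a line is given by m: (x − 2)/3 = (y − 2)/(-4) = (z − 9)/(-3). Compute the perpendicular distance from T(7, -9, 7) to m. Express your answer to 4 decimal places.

5.0730

m has direction (3, -4, -3) through (2, 2, 9).
Taking (2, 2, 9) on m with direction v = (3, -4, -3): w = T − (2, 2, 9) = (5, -11, -2), and w × v = (25, 9, 13).
Distance = |w × v| / |v| = √875 / √34 ≈ 5.0730.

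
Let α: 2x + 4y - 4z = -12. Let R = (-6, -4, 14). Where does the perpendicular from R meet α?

(-2, 4, 6)

Foot = R − λn with λ = (n·R − d)/|n|² = (-84 − (-12))/36 = -2.
Foot = (-6, -4, 14) − (-2)·(2, 4, -4) = (-2, 4, 6).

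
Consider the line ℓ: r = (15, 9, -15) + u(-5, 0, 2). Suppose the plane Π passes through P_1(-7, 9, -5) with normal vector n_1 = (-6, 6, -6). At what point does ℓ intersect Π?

Π: n_1·r = n_1·P_1 gives -6x + 6y - 6z = 126.
Substitute r = (15, 9, -15) + t(-5, 0, 2) into the plane: 54 + 18t = 126, so t = 4.
Intersection: (15, 9, -15) + 4·(-5, 0, 2) = (-5, 9, -7).

(-5, 9, -7)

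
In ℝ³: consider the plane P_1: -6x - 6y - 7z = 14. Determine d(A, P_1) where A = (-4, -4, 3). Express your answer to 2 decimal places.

n·A − d = (-6)·(-4) + (-6)·(-4) + (-7)·(3) − 14 = 13; |n| = √121.
Distance = |13| / √121 = 13/√121 ≈ 1.18.

1.18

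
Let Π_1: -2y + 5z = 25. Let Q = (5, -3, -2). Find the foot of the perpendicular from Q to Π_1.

Foot = Q − λn with λ = (n·Q − d)/|n|² = (-4 − 25)/29 = -1.
Foot = (5, -3, -2) − (-1)·(0, -2, 5) = (5, -5, 3).

(5, -5, 3)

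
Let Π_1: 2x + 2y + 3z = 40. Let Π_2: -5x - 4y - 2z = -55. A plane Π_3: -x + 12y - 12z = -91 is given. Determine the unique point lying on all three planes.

Solving the 3×3 linear system 2x + 2y + 3z = 40, -5x - 4y - 2z = -55, -x + 12y - 12z = -91 (e.g. by elimination or Cramer's rule, determinant = -164) gives (7, 1, 8).

(7, 1, 8)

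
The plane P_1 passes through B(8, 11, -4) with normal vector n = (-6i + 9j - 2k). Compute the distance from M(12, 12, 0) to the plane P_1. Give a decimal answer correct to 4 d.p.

P_1: n·r = n·B gives -6x + 9y - 2z = 59.
n·M − d = (-6)·(12) + (9)·(12) + (-2)·(0) − 59 = -23; |n| = √121.
Distance = |-23| / √121 = 23/√121 ≈ 2.0909.

2.0909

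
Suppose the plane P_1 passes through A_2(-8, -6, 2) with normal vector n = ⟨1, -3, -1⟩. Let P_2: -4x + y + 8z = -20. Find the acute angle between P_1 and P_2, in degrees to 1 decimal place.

P_1: n·r = n·A_2 gives x - 3y - z = 8.
cos θ = |n₁·n₂| / (|n₁||n₂|) = |-15| / (√11 · √81).
θ = arccos(0.50252) ≈ 59.8°.

59.8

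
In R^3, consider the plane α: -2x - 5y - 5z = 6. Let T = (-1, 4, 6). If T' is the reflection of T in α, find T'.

(-5, -6, -4)

λ = (n·T − d)/|n|² = (-48 − 6)/54 = -1.
Reflection = T − 2λn = (-1, 4, 6) − (-2)·(-2, -5, -5) = (-5, -6, -4).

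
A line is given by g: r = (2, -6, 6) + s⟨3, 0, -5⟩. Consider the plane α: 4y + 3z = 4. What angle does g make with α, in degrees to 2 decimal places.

30.96

sin θ = |n·v| / (|n||v|) = |-15| / (√25 · √34) = 0.51450.
θ ≈ 30.96°.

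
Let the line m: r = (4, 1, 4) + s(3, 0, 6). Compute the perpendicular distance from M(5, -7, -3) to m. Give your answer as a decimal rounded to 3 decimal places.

Taking (4, 1, 4) on m with direction v = (3, 0, 6): w = M − (4, 1, 4) = (1, -8, -7), and w × v = (-48, -27, 24).
Distance = |w × v| / |v| = √3609 / √45 ≈ 8.955.

8.955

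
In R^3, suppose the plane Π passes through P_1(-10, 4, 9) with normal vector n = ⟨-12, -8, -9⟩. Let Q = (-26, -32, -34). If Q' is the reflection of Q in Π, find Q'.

Π: n·r = n·P_1 gives -12x - 8y - 9z = 7.
λ = (n·Q − d)/|n|² = (874 − 7)/289 = 3.
Reflection = Q − 2λn = (-26, -32, -34) − 6·(-12, -8, -9) = (46, 16, 20).

(46, 16, 20)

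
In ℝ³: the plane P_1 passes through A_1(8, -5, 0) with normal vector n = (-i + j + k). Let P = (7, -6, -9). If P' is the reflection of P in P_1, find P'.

(1, 0, -3)

P_1: n·r = n·A_1 gives -x + y + z = -13.
λ = (n·P − d)/|n|² = (-22 − (-13))/3 = -3.
Reflection = P − 2λn = (7, -6, -9) − (-6)·(-1, 1, 1) = (1, 0, -3).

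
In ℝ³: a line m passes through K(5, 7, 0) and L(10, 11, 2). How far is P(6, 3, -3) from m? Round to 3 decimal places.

4.425

A direction vector for m is L − K = (5, 4, 2).
Taking (5, 7, 0) on m with direction v = (5, 4, 2): w = P − (5, 7, 0) = (1, -4, -3), and w × v = (4, -17, 24).
Distance = |w × v| / |v| = √881 / √45 ≈ 4.425.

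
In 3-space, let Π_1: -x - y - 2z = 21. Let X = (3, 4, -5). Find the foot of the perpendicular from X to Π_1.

(0, 1, -11)

Foot = X − λn with λ = (n·X − d)/|n|² = (3 − 21)/6 = -3.
Foot = (3, 4, -5) − (-3)·(-1, -1, -2) = (0, 1, -11).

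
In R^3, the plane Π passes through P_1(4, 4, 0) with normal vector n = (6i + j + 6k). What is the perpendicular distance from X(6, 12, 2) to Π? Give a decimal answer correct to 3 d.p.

3.745

Π: n·r = n·P_1 gives 6x + y + 6z = 28.
n·X − d = (6)·(6) + (1)·(12) + (6)·(2) − 28 = 32; |n| = √73.
Distance = |32| / √73 = 32/√73 ≈ 3.745.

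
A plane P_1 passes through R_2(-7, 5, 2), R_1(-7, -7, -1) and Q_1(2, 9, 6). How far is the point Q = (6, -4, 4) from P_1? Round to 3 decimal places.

R_2R_1 = (0, -12, -3), R_2Q_1 = (9, 4, 4); a normal to P_1 is R_2R_1 × R_2Q_1 = (-36, -27, 108).
Using R_2: P_1 has equation -36x - 27y + 108z = 333.
n·Q − d = (-36)·(6) + (-27)·(-4) + (108)·(4) − 333 = -9; |n| = √13689.
Distance = |-9| / √13689 = 9/√13689 ≈ 0.077.

0.077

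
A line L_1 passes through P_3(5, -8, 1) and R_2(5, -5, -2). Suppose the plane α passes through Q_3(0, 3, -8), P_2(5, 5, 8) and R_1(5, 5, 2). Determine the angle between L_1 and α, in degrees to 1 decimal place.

A direction vector for L_1 is R_2 − P_3 = (0, 3, -3).
Q_3P_2 = (5, 2, 16), Q_3R_1 = (5, 2, 10); a normal to α is Q_3P_2 × Q_3R_1 = (-12, 30, 0).
Using Q_3: α has equation -12x + 30y = 90.
sin θ = |n·v| / (|n||v|) = |90| / (√1044 · √18) = 0.65653.
θ ≈ 41.0°.

41.0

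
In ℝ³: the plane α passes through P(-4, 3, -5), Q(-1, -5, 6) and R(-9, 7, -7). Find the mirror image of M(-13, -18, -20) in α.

(11, 24, 4)

PQ = (3, -8, 11), PR = (-5, 4, -2); a normal to α is PQ × PR = (-28, -49, -28).
Using P: α has equation -28x - 49y - 28z = 105.
λ = (n·M − d)/|n|² = (1806 − 105)/3969 = 3/7.
Reflection = M − 2λn = (-13, -18, -20) − (6/7)·(-28, -49, -28) = (11, 24, 4).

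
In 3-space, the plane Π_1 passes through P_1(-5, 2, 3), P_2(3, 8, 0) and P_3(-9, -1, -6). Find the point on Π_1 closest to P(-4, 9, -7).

P_1P_2 = (8, 6, -3), P_1P_3 = (-4, -3, -9); a normal to Π_1 is P_1P_2 × P_1P_3 = (-63, 84, 0).
Using P_1: Π_1 has equation -63x + 84y = 483.
Foot = P − λn with λ = (n·P − d)/|n|² = (1008 − 483)/11025 = 1/21.
Foot = (-4, 9, -7) − (1/21)·(-63, 84, 0) = (-1, 5, -7).

(-1, 5, -7)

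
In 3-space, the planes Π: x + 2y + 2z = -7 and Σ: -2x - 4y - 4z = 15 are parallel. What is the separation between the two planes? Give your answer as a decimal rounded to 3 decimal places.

0.167

Rescale Σ by 1/(-2): x + 2y + 2z = -15/2. Then distance = |-7 − (-15/2)| / √9 ≈ 0.167.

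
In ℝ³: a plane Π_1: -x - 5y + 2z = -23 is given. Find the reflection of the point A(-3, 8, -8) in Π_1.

(-5, -2, -4)

λ = (n·A − d)/|n|² = (-53 − (-23))/30 = -1.
Reflection = A − 2λn = (-3, 8, -8) − (-2)·(-1, -5, 2) = (-5, -2, -4).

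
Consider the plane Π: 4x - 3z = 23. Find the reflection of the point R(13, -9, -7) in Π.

λ = (n·R − d)/|n|² = (73 − 23)/25 = 2.
Reflection = R − 2λn = (13, -9, -7) − 4·(4, 0, -3) = (-3, -9, 5).

(-3, -9, 5)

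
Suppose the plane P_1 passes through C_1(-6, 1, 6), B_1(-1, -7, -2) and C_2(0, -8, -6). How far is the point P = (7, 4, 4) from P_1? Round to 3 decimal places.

12.667

C_1B_1 = (5, -8, -8), C_1C_2 = (6, -9, -12); a normal to P_1 is C_1B_1 × C_1C_2 = (24, 12, 3).
Using C_1: P_1 has equation 24x + 12y + 3z = -114.
n·P − d = (24)·(7) + (12)·(4) + (3)·(4) − (-114) = 342; |n| = √729.
Distance = |342| / √729 = 342/√729 ≈ 12.667.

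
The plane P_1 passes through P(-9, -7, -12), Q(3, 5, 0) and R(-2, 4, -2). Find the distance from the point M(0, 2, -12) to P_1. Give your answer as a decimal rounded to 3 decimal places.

7.060

PQ = (12, 12, 12), PR = (7, 11, 10); a normal to P_1 is PQ × PR = (-12, -36, 48).
Using P: P_1 has equation -12x - 36y + 48z = -216.
n·M − d = (-12)·(0) + (-36)·(2) + (48)·(-12) − (-216) = -432; |n| = √3744.
Distance = |-432| / √3744 = 432/√3744 ≈ 7.060.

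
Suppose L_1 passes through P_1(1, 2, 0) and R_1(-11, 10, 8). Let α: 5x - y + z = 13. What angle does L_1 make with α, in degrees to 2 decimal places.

44.44

A direction vector for L_1 is R_1 − P_1 = (-12, 8, 8).
sin θ = |n·v| / (|n||v|) = |-60| / (√27 · √272) = 0.70014.
θ ≈ 44.44°.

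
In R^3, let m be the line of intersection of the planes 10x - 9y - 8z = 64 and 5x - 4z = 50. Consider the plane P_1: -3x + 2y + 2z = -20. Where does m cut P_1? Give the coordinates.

(6, 4, -5)

Direction of m: (10, -9, -8) × (5, 0, -4) = (36, 0, 45).
A point on m: solving the two plane equations with x = 2 gives (2, 4, -10).
Substitute r = (2, 4, -10) + t(36, 0, 45) into the plane: -18 + (-18)t = -20, so t = 1/9.
Intersection: (2, 4, -10) + (1/9)·(36, 0, 45) = (6, 4, -5).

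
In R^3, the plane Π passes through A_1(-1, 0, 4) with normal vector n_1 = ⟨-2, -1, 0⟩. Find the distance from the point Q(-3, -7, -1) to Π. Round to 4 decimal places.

Π: n_1·r = n_1·A_1 gives -2x - y = 2.
n·Q − d = (-2)·(-3) + (-1)·(-7) + (0)·(-1) − 2 = 11; |n| = √5.
Distance = |11| / √5 = 11/√5 ≈ 4.9193.

4.9193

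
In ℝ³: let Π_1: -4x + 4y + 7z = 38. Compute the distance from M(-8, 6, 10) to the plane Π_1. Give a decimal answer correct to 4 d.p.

9.7778

n·M − d = (-4)·(-8) + (4)·(6) + (7)·(10) − 38 = 88; |n| = √81.
Distance = |88| / √81 = 88/√81 ≈ 9.7778.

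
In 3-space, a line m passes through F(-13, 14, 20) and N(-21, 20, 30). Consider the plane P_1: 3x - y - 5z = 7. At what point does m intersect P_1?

A direction vector for m is N − F = (-8, 6, 10).
Substitute r = (-13, 14, 20) + t(-8, 6, 10) into the plane: -153 + (-80)t = 7, so t = -2.
Intersection: (-13, 14, 20) + (-2)·(-8, 6, 10) = (3, 2, 0).

(3, 2, 0)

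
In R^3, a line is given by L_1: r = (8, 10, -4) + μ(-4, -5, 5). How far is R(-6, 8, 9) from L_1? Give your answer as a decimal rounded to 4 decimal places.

Taking (8, 10, -4) on L_1 with direction v = (-4, -5, 5): w = R − (8, 10, -4) = (-14, -2, 13), and w × v = (55, 18, 62).
Distance = |w × v| / |v| = √7193 / √66 ≈ 10.4396.

10.4396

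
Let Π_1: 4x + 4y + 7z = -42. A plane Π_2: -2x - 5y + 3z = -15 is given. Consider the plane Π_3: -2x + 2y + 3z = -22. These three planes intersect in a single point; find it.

Solving the 3×3 linear system 4x + 4y + 7z = -42, -2x - 5y + 3z = -15, -2x + 2y + 3z = -22 (e.g. by elimination or Cramer's rule, determinant = -182) gives (1, -1, -6).

(1, -1, -6)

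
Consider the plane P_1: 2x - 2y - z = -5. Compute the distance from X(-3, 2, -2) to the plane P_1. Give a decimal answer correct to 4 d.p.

n·X − d = (2)·(-3) + (-2)·(2) + (-1)·(-2) − (-5) = -3; |n| = √9.
Distance = |-3| / √9 = 3/√9 ≈ 1.0000.

1.0000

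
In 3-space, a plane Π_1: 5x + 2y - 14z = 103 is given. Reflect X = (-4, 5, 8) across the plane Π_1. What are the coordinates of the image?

(6, 9, -20)

λ = (n·X − d)/|n|² = (-122 − 103)/225 = -1.
Reflection = X − 2λn = (-4, 5, 8) − (-2)·(5, 2, -14) = (6, 9, -20).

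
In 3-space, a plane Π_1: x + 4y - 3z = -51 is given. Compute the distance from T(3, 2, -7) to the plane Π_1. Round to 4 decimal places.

16.2776

n·T − d = (1)·(3) + (4)·(2) + (-3)·(-7) − (-51) = 83; |n| = √26.
Distance = |83| / √26 = 83/√26 ≈ 16.2776.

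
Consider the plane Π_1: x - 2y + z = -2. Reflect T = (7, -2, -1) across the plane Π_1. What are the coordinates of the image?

λ = (n·T − d)/|n|² = (10 − (-2))/6 = 2.
Reflection = T − 2λn = (7, -2, -1) − 4·(1, -2, 1) = (3, 6, -5).

(3, 6, -5)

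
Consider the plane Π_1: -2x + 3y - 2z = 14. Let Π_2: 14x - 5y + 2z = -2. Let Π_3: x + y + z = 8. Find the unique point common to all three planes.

Solving the 3×3 linear system -2x + 3y - 2z = 14, 14x - 5y + 2z = -2, x + y + z = 8 (e.g. by elimination or Cramer's rule, determinant = -60) gives (2, 6, 0).

(2, 6, 0)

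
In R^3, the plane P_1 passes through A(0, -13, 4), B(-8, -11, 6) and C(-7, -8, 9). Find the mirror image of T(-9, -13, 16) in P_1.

AB = (-8, 2, 2), AC = (-7, 5, 5); a normal to P_1 is AB × AC = (0, 26, -26).
Using A: P_1 has equation 26y - 26z = -442.
λ = (n·T − d)/|n|² = (-754 − (-442))/1352 = -3/13.
Reflection = T − 2λn = (-9, -13, 16) − (-6/13)·(0, 26, -26) = (-9, -1, 4).

(-9, -1, 4)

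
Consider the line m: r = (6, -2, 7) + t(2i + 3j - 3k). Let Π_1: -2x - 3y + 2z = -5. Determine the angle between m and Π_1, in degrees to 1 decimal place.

79.3

sin θ = |n·v| / (|n||v|) = |-19| / (√17 · √22) = 0.98247.
θ ≈ 79.3°.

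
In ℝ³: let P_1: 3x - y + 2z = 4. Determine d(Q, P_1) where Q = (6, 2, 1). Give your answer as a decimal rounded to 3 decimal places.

3.742

n·Q − d = (3)·(6) + (-1)·(2) + (2)·(1) − 4 = 14; |n| = √14.
Distance = |14| / √14 = 14/√14 ≈ 3.742.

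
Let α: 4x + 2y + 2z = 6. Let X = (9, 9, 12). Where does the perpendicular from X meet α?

Foot = X − λn with λ = (n·X − d)/|n|² = (78 − 6)/24 = 3.
Foot = (9, 9, 12) − 3·(4, 2, 2) = (-3, 3, 6).

(-3, 3, 6)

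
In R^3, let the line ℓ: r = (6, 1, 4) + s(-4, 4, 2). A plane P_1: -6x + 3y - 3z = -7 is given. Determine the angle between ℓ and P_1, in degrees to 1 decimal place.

sin θ = |n·v| / (|n||v|) = |30| / (√54 · √36) = 0.68041.
θ ≈ 42.9°.

42.9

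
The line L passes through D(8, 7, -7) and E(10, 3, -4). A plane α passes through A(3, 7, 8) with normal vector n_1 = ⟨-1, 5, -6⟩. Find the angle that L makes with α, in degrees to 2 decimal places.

70.62

A direction vector for L is E − D = (2, -4, 3).
α: n_1·r = n_1·A gives -x + 5y - 6z = -16.
sin θ = |n·v| / (|n||v|) = |-40| / (√62 · √29) = 0.94333.
θ ≈ 70.62°.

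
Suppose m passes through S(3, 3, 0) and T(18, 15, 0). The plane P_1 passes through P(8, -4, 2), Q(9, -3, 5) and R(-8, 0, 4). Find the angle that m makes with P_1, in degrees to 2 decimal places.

A direction vector for m is T − S = (15, 12, 0).
PQ = (1, 1, 3), PR = (-16, 4, 2); a normal to P_1 is PQ × PR = (-10, -50, 20).
Using P: P_1 has equation -10x - 50y + 20z = 160.
sin θ = |n·v| / (|n||v|) = |-750| / (√3000 · √369) = 0.71283.
θ ≈ 45.47°.

45.47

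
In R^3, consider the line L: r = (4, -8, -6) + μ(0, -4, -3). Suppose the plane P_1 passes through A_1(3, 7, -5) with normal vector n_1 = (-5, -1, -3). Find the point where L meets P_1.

(4, -4, -3)

P_1: n_1·r = n_1·A_1 gives -5x - y - 3z = -7.
Substitute r = (4, -8, -6) + t(0, -4, -3) into the plane: 6 + 13t = -7, so t = -1.
Intersection: (4, -8, -6) + (-1)·(0, -4, -3) = (4, -4, -3).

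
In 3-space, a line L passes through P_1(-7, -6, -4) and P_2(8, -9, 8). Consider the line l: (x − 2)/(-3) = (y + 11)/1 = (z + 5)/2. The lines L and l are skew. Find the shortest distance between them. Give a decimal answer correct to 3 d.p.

A direction vector for L is P_2 − P_1 = (15, -3, 12).
l has direction (-3, 1, 2) through (2, -11, -5).
Common perpendicular direction n = (15, -3, 12) × (-3, 1, 2) = (-18, -66, 6).
With w = (2, -11, -5) − (-7, -6, -4) = (9, -5, -1), w · n = 162.
Distance = |w · n| / |n| = |162| / √4716 ≈ 2.359.

2.359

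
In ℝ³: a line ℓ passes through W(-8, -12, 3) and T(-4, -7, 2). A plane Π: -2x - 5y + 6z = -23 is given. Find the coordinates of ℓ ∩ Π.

(4, 3, 0)

A direction vector for ℓ is T − W = (4, 5, -1).
Substitute r = (-8, -12, 3) + t(4, 5, -1) into the plane: 94 + (-39)t = -23, so t = 3.
Intersection: (-8, -12, 3) + 3·(4, 5, -1) = (4, 3, 0).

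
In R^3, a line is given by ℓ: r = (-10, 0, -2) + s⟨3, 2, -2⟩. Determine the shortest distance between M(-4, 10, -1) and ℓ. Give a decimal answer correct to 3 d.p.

7.795

Taking (-10, 0, -2) on ℓ with direction v = (3, 2, -2): w = M − (-10, 0, -2) = (6, 10, 1), and w × v = (-22, 15, -18).
Distance = |w × v| / |v| = √1033 / √17 ≈ 7.795.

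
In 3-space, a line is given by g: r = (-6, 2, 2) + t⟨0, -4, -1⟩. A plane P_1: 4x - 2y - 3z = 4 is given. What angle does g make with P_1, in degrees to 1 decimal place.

29.7

sin θ = |n·v| / (|n||v|) = |11| / (√29 · √17) = 0.49542.
θ ≈ 29.7°.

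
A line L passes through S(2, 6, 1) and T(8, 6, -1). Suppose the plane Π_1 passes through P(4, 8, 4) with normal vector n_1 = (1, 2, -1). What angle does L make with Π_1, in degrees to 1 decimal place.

A direction vector for L is T − S = (6, 0, -2).
Π_1: n_1·r = n_1·P gives x + 2y - z = 16.
sin θ = |n·v| / (|n||v|) = |8| / (√6 · √40) = 0.51640.
θ ≈ 31.1°.

31.1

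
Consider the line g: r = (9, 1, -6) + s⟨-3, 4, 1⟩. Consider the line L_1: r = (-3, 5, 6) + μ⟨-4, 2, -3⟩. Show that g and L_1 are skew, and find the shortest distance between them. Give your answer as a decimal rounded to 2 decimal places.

Common perpendicular direction n = (-3, 4, 1) × (-4, 2, -3) = (-14, -13, 10).
With w = (-3, 5, 6) − (9, 1, -6) = (-12, 4, 12), w · n = 236.
Since n ≠ 0 the lines are not parallel, and w · n = 236 ≠ 0 so they do not intersect; hence they are skew.
Distance = |w · n| / |n| = |236| / √465 ≈ 10.94.

10.94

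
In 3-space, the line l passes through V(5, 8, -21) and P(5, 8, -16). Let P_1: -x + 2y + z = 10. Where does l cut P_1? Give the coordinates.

A direction vector for l is P − V = (0, 0, 5).
Substitute r = (5, 8, -21) + t(0, 0, 5) into the plane: -10 + 5t = 10, so t = 4.
Intersection: (5, 8, -21) + 4·(0, 0, 5) = (5, 8, -1).

(5, 8, -1)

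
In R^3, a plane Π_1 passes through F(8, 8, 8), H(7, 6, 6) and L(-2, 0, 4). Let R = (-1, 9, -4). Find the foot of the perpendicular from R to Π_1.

FH = (-1, -2, -2), FL = (-10, -8, -4); a normal to Π_1 is FH × FL = (-8, 16, -12).
Using F: Π_1 has equation -8x + 16y - 12z = -32.
Foot = R − λn with λ = (n·R − d)/|n|² = (200 − (-32))/464 = 1/2.
Foot = (-1, 9, -4) − (1/2)·(-8, 16, -12) = (3, 1, 2).

(3, 1, 2)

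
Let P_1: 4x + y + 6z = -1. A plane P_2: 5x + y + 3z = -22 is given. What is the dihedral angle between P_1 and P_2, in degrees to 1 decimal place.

25.1

cos θ = |n₁·n₂| / (|n₁||n₂|) = |39| / (√53 · √35).
θ = arccos(0.90551) ≈ 25.1°.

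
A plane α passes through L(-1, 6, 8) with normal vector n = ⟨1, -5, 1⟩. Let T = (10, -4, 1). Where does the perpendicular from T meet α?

(8, 6, -1)

α: n·r = n·L gives x - 5y + z = -23.
Foot = T − λn with λ = (n·T − d)/|n|² = (31 − (-23))/27 = 2.
Foot = (10, -4, 1) − 2·(1, -5, 1) = (8, 6, -1).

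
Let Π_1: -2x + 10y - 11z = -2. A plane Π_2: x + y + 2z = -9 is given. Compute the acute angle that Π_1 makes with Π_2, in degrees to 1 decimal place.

cos θ = |n₁·n₂| / (|n₁||n₂|) = |-14| / (√225 · √6).
θ = arccos(0.38103) ≈ 67.6°.

67.6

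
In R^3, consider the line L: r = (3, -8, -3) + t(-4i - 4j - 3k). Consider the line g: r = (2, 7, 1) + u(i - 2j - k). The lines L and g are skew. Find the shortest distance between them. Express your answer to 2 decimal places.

3.92

Common perpendicular direction n = (-4, -4, -3) × (1, -2, -1) = (-2, -7, 12).
With w = (2, 7, 1) − (3, -8, -3) = (-1, 15, 4), w · n = -55.
Distance = |w · n| / |n| = |-55| / √197 ≈ 3.92.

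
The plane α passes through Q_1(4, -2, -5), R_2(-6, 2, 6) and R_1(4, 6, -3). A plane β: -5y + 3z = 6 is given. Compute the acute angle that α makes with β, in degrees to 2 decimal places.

Q_1R_2 = (-10, 4, 11), Q_1R_1 = (0, 8, 2); a normal to α is Q_1R_2 × Q_1R_1 = (-80, 20, -80).
Using Q_1: α has equation -80x + 20y - 80z = 40.
cos θ = |n₁·n₂| / (|n₁||n₂|) = |-340| / (√13200 · √34).
θ = arccos(0.50752) ≈ 59.50°.

59.50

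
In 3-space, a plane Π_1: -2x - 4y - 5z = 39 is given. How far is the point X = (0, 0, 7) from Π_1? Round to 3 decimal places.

11.031

n·X − d = (-2)·(0) + (-4)·(0) + (-5)·(7) − 39 = -74; |n| = √45.
Distance = |-74| / √45 = 74/√45 ≈ 11.031.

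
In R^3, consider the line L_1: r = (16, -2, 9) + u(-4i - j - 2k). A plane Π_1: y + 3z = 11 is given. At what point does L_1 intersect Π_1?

Substitute r = (16, -2, 9) + t(-4, -1, -2) into the plane: 25 + (-7)t = 11, so t = 2.
Intersection: (16, -2, 9) + 2·(-4, -1, -2) = (8, -4, 5).

(8, -4, 5)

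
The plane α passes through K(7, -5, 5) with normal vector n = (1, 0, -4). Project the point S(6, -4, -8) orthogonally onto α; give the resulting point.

α: n·r = n·K gives x - 4z = -13.
Foot = S − λn with λ = (n·S − d)/|n|² = (38 − (-13))/17 = 3.
Foot = (6, -4, -8) − 3·(1, 0, -4) = (3, -4, 4).

(3, -4, 4)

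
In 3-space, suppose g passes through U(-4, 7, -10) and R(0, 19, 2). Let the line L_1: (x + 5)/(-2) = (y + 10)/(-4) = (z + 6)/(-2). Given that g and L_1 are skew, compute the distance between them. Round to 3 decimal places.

9.354

A direction vector for g is R − U = (4, 12, 12).
L_1 has direction (-2, -4, -2) through (-5, -10, -6).
Common perpendicular direction n = (4, 12, 12) × (-2, -4, -2) = (24, -16, 8).
With w = (-5, -10, -6) − (-4, 7, -10) = (-1, -17, 4), w · n = 280.
Distance = |w · n| / |n| = |280| / √896 ≈ 9.354.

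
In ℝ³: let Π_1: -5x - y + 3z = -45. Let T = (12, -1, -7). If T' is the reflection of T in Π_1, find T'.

(2, -3, -1)

λ = (n·T − d)/|n|² = (-80 − (-45))/35 = -1.
Reflection = T − 2λn = (12, -1, -7) − (-2)·(-5, -1, 3) = (2, -3, -1).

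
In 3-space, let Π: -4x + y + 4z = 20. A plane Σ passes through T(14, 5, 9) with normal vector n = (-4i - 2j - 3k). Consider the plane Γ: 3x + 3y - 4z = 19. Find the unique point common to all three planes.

(9, 12, 11)

Σ: n·r = n·T gives -4x - 2y - 3z = -93.
Solving the 3×3 linear system -4x + y + 4z = 20, -4x - 2y - 3z = -93, 3x + 3y - 4z = 19 (e.g. by elimination or Cramer's rule, determinant = -117) gives (9, 12, 11).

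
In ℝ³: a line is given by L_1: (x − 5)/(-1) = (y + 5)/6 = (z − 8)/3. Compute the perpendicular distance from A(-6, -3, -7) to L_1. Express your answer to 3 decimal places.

18.425

L_1 has direction (-1, 6, 3) through (5, -5, 8).
Taking (5, -5, 8) on L_1 with direction v = (-1, 6, 3): w = A − (5, -5, 8) = (-11, 2, -15), and w × v = (96, 48, -64).
Distance = |w × v| / |v| = √15616 / √46 ≈ 18.425.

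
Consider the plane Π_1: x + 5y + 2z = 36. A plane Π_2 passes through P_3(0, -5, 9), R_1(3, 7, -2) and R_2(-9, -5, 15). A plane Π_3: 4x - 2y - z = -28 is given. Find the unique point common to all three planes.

(-3, 7, 2)

P_3R_1 = (3, 12, -11), P_3R_2 = (-9, 0, 6); a normal to Π_2 is P_3R_1 × P_3R_2 = (72, 81, 108).
Using P_3: Π_2 has equation 72x + 81y + 108z = 567.
Solving the 3×3 linear system x + 5y + 2z = 36, 72x + 81y + 108z = 567, 4x - 2y - z = -28 (e.g. by elimination or Cramer's rule, determinant = 1719) gives (-3, 7, 2).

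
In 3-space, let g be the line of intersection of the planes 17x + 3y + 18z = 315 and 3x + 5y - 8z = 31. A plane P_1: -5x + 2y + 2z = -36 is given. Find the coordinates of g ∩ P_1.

Direction of g: (17, 3, 18) × (3, 5, -8) = (-114, 190, 76).
A point on g: solving the two plane equations with x = 6 gives (6, 17, 9).
Substitute r = (6, 17, 9) + t(-114, 190, 76) into the plane: 22 + 1102t = -36, so t = -1/19.
Intersection: (6, 17, 9) + (-1/19)·(-114, 190, 76) = (12, 7, 5).

(12, 7, 5)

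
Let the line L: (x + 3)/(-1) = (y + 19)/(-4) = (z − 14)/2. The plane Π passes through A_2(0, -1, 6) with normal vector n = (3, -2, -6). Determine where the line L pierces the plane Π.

(0, -7, 8)

L has direction (-1, -4, 2) through (-3, -19, 14).
Π: n·r = n·A_2 gives 3x - 2y - 6z = -34.
Substitute r = (-3, -19, 14) + t(-1, -4, 2) into the plane: -55 + (-7)t = -34, so t = -3.
Intersection: (-3, -19, 14) + (-3)·(-1, -4, 2) = (0, -7, 8).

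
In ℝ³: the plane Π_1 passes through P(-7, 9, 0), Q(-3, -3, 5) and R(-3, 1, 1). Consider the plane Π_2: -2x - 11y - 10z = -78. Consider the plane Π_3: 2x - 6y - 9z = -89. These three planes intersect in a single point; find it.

PQ = (4, -12, 5), PR = (4, -8, 1); a normal to Π_1 is PQ × PR = (28, 16, 16).
Using P: Π_1 has equation 28x + 16y + 16z = -52.
Solving the 3×3 linear system 28x + 16y + 16z = -52, -2x - 11y - 10z = -78, 2x - 6y - 9z = -89 (e.g. by elimination or Cramer's rule, determinant = 1028) gives (-7, 2, 7).

(-7, 2, 7)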